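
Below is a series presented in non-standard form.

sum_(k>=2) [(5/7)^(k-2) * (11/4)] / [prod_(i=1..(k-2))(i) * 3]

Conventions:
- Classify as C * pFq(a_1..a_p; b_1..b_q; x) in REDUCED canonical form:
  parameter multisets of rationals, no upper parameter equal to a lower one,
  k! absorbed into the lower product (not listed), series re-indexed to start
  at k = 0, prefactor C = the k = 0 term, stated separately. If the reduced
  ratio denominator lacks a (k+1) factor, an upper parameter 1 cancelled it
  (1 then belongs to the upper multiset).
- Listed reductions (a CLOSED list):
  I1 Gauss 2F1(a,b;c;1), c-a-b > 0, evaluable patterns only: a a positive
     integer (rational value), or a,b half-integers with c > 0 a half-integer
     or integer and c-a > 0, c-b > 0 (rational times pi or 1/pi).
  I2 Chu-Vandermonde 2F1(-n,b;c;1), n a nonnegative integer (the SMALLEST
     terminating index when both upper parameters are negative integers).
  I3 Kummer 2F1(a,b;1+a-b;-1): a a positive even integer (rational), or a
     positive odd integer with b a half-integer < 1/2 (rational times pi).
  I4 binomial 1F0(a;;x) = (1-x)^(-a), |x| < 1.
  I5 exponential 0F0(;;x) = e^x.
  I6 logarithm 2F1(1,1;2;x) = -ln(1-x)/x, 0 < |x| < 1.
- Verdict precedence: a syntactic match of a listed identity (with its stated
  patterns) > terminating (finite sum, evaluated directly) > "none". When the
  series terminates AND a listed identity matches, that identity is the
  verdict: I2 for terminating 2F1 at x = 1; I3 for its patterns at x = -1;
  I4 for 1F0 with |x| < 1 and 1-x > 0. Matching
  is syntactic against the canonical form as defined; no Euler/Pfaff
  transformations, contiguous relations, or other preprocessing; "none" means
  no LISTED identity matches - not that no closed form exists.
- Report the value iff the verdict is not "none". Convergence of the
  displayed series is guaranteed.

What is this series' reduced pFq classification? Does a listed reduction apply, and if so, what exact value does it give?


Key step: x = (5/7) and the constant factors (C = 11/12, x = 5/7) combine into one prefactor.
Ratio: r(k) = (5/7) * 1 / [(k+1)] - poly over poly, x = (5/7) from leading terms; C = 11/12 at k = 0.

Reduced: x = 5/7, 0F0, upper = {-}, lower = {-}, C = 11/12. Verdict (x = 5/7): the exponential series (I5) applies (the 0F0 exponential series at x = 5/7). Exact value: (11/12) * e^(5/7).


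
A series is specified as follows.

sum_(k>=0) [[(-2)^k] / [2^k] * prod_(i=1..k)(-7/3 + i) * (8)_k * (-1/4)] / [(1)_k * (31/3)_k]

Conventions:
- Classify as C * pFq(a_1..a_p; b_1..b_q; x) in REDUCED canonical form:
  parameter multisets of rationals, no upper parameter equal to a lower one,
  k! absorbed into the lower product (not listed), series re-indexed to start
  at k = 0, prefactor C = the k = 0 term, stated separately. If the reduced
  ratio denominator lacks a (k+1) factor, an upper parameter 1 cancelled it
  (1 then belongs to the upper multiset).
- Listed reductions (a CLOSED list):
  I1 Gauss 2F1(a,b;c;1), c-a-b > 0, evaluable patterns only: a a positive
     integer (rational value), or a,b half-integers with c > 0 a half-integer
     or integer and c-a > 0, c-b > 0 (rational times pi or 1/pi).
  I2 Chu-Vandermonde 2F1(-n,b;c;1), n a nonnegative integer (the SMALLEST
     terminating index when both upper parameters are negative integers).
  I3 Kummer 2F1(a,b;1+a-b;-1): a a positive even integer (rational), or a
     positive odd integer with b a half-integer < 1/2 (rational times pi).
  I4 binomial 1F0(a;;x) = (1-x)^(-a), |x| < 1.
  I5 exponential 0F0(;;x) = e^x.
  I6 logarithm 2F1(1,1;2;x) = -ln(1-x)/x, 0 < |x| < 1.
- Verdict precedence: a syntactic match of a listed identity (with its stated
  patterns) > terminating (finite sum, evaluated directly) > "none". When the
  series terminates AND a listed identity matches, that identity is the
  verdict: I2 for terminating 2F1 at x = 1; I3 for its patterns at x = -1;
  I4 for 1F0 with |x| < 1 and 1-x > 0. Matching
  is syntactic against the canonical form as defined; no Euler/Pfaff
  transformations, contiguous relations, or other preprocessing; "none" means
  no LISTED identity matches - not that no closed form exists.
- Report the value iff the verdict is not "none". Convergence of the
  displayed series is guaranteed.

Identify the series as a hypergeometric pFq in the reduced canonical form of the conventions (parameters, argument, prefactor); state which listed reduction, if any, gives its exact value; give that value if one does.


First insight: t_0 = -1/4 here, and (1)_k (C = -1/4, x = -1) is k! itself.
Ratio: r(k) = (-1) * (k-4/3) (k+8) / [(k+31/3) (k+1)] - poly over poly, x = (-1) from leading terms; C = -1/4 at k = 0.

This is -1/4 * 2F1(-4/3, 8; 31/3; -1) in reduced canonical form. Verdict (x = -1): Kummer's theorem (I3) applies (x = -1; c = 31/3 equals 1+a-b for upper {-4/3, 8}: listed pattern). Sum: -1045/1944.


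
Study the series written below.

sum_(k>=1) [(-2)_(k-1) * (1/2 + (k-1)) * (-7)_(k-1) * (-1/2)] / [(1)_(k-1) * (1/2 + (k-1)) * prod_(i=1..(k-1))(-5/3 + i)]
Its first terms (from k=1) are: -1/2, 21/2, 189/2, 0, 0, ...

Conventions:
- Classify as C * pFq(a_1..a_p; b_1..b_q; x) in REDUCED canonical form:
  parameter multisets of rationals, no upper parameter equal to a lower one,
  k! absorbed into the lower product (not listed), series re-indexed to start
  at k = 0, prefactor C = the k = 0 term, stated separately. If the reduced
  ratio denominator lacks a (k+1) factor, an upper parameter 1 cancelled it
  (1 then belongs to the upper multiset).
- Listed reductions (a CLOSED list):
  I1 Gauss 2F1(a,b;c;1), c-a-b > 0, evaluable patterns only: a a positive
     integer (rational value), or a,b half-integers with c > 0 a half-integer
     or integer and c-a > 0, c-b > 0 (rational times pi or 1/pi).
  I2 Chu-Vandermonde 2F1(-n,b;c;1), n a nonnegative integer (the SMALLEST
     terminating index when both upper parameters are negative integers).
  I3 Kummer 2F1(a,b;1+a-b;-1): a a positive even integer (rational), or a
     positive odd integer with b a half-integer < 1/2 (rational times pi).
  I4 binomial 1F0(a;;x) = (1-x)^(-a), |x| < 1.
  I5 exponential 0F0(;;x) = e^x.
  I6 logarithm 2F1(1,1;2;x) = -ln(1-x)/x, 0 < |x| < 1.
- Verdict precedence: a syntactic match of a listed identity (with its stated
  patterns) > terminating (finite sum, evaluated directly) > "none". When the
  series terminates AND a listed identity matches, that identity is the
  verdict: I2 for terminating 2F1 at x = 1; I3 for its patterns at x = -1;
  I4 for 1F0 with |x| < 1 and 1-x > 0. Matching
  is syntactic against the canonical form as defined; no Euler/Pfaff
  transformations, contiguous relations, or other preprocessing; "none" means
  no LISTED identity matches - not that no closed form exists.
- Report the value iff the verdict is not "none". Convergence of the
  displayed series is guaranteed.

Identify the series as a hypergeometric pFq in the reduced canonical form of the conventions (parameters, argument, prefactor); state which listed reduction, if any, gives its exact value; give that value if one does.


This is -1/2 * 2F1(-7, -2; -2/3; 1) in reduced canonical form. Verdict: Chu-Vandermonde (I2) fires (terminating 2F1 at x = 1 with n = 2, b = -7, c = -2/3). Hence: 209/2.

Key observation: from the first term -1/2: k + 1/2 divides numerator and denominator alike; prefactor -1/2 after cancelling.
Adjacent-term ratio: r(k) = 1 * (k-7) (k-2) / [(k-2/3) (k+1)] - poly over poly, x = 1 from leading terms; C = -1/2 at k = 0.


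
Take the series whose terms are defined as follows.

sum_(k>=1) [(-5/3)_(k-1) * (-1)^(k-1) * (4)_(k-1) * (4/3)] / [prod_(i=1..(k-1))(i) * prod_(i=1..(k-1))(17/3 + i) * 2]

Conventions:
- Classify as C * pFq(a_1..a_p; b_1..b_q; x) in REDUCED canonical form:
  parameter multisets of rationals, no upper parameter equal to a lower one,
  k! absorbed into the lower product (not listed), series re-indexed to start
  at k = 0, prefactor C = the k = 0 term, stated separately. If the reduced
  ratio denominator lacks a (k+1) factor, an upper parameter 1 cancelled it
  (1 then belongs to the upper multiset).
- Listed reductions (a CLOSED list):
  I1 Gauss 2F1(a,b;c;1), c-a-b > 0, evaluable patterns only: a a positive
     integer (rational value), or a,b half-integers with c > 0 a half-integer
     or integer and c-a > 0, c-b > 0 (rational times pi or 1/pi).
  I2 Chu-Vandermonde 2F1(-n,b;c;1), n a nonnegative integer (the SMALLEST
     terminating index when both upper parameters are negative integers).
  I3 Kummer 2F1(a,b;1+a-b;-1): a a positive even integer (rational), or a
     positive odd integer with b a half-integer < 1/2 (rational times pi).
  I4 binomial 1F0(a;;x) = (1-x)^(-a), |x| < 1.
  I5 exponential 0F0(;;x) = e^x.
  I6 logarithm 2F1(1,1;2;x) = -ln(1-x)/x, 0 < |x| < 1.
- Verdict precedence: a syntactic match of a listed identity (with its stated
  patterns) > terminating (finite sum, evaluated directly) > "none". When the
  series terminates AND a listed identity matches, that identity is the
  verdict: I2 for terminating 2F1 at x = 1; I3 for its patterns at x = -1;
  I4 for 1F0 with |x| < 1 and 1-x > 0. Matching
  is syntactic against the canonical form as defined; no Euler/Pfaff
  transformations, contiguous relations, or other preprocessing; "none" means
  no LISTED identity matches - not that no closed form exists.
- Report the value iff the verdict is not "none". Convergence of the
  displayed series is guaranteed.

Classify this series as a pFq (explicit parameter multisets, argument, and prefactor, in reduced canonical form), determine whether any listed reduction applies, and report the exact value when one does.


The tell: t_0 = 2/3 here, and the product of the first k integers (C = 2/3, x = -1) is k!.
Adjacent-term ratio: r(k) = (-1) * (k-5/3) (k+4) / [(k+20/3) (k+1)] - rational; roots negated = parameters, x = (-1), C = 2/3.

With C = 2/3: the canonical form is 2F1(-5/3, 4; 20/3; -1). Verdict: this is Kummer (I3) (x = -1; c = 20/3 equals 1+a-b for upper {-5/3, 4}: listed pattern). Sum: 119/81.


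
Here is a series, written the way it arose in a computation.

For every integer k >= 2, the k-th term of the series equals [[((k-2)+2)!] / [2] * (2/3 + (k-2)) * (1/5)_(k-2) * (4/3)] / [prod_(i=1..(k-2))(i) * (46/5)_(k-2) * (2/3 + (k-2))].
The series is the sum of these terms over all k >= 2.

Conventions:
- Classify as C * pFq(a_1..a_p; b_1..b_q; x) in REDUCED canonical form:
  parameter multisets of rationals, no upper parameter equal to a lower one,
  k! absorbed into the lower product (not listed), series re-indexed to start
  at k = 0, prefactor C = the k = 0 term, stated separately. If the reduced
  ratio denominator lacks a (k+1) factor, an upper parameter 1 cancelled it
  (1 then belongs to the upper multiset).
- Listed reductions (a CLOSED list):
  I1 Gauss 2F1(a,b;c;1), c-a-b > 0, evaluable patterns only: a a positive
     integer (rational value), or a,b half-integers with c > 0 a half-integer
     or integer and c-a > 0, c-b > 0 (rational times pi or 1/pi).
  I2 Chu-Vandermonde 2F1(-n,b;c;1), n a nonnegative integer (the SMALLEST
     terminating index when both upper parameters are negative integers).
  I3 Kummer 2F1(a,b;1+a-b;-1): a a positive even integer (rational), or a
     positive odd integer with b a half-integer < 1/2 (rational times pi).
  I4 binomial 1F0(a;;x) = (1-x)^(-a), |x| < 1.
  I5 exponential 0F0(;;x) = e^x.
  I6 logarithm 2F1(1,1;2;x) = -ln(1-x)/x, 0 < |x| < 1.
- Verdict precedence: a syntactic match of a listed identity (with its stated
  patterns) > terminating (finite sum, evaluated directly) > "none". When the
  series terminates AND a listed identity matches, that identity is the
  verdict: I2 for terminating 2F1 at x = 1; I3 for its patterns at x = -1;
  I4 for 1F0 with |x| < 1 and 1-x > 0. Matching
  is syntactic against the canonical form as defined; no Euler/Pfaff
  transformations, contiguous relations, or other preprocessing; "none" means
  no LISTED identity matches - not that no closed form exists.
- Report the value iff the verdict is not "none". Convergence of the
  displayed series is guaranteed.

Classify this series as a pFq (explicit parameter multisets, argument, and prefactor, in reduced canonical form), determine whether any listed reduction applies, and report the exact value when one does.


First insight: from the first term 4/3: the factorial ratio (C = 4/3, x = 1) (k+a-1)!/(a-1)! is a rising factorial (a)_k.
Term ratio: r(k) = 1 * (k+1/5) (k+3) / [(k+46/5) (k+1)] - rational in k. x = 1; t_0 = 4/3; negate the roots.

At argument 1: a 2F1 with upper {1/5, 3}, lower {46/5}, scaled by C = 4/3. Verdict: Gauss (I1, integer-parameter pattern) matches (x = 1: the Gamma ratio telescopes since c-a-b = 6 > 0 and a = 3 in Z>0). Hence: 1271/875.


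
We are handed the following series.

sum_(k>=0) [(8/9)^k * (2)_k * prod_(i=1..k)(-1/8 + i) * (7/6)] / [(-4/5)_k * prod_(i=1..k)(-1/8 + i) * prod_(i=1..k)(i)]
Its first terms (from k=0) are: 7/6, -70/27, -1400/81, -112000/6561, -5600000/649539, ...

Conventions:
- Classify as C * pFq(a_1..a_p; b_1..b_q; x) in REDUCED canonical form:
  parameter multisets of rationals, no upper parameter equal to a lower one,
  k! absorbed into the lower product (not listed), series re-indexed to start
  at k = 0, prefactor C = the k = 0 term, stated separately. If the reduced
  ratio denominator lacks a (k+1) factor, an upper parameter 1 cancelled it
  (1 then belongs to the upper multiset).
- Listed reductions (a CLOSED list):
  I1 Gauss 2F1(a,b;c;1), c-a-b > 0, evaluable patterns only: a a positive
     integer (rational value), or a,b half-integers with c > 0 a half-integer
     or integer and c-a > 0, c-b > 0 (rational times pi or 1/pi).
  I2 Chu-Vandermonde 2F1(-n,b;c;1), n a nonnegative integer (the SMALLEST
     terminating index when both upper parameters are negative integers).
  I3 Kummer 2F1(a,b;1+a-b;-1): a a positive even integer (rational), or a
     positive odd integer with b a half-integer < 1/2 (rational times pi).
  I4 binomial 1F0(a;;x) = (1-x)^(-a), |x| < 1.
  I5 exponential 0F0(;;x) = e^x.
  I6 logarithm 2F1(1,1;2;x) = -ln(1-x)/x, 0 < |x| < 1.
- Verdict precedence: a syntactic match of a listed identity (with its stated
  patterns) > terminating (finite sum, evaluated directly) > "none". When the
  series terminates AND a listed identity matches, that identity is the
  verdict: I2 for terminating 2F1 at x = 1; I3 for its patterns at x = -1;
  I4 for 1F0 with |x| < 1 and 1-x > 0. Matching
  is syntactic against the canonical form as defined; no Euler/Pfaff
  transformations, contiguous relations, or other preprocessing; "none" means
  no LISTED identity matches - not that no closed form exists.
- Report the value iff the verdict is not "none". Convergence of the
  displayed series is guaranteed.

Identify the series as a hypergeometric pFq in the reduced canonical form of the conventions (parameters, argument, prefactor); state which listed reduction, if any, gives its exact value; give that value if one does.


Reduced: x = 8/9, 1F1, upper = {2}, lower = {-4/5}, C = 7/6. Verdict: no listed reduction: x = 8/9 and upper {2} fail every I1-I6 pattern.

Key step: x = (8/9) and the parameter 7/8 appears in both the upper and lower lists and cancels.
Step ratio: r(k) = (8/9) * (k+2) / [(k-4/5) (k+1)] - poly over poly, x = (8/9) from leading terms; C = 7/6 at k = 0.


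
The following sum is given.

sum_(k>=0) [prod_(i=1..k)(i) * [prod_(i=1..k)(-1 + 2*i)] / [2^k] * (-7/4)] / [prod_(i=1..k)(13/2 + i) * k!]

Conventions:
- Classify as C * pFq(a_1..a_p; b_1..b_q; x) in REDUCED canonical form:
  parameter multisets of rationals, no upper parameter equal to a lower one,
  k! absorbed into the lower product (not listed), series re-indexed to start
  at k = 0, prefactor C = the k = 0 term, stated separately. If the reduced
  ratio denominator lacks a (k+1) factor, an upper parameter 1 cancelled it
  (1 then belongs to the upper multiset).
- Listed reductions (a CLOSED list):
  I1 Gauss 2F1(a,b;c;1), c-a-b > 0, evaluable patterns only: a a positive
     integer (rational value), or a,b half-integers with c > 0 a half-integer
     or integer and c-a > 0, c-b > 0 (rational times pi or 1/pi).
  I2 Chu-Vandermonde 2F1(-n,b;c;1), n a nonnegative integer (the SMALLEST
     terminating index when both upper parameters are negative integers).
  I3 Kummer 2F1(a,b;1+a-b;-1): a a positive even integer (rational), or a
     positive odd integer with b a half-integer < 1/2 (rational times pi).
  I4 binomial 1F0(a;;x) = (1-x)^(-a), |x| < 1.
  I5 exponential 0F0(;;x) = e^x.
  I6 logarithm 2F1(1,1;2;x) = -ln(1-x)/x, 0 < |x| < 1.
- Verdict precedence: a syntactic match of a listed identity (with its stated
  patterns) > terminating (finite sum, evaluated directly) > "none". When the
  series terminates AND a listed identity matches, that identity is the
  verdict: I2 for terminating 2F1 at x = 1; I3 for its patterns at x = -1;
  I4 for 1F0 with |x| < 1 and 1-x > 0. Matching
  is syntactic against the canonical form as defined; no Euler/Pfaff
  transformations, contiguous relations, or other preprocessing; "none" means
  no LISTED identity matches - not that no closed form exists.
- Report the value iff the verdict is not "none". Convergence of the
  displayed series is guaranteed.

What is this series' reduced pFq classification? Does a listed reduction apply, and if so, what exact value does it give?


x = 1 here; the reduced form reads 2F1, upper {1/2, 1}, lower {15/2}, C = -7/4. Verdict (x = 1): the Gauss summation I1 applies (x = 1: the Gamma ratio telescopes since c-a-b = 6 > 0 and a = 1 in Z>0). Exact value: -91/48.

The tell: from the first term -7/4: the odd product 1*3*...*(2k-1) (C = -7/4) is 2^k (1/2)_k.
Term ratio: r(k) = 1 * (k+1/2) (k+1) / [(k+15/2) (k+1)] - rational in k, leading ratio 1; with t_0 = -7/4, classification follows.


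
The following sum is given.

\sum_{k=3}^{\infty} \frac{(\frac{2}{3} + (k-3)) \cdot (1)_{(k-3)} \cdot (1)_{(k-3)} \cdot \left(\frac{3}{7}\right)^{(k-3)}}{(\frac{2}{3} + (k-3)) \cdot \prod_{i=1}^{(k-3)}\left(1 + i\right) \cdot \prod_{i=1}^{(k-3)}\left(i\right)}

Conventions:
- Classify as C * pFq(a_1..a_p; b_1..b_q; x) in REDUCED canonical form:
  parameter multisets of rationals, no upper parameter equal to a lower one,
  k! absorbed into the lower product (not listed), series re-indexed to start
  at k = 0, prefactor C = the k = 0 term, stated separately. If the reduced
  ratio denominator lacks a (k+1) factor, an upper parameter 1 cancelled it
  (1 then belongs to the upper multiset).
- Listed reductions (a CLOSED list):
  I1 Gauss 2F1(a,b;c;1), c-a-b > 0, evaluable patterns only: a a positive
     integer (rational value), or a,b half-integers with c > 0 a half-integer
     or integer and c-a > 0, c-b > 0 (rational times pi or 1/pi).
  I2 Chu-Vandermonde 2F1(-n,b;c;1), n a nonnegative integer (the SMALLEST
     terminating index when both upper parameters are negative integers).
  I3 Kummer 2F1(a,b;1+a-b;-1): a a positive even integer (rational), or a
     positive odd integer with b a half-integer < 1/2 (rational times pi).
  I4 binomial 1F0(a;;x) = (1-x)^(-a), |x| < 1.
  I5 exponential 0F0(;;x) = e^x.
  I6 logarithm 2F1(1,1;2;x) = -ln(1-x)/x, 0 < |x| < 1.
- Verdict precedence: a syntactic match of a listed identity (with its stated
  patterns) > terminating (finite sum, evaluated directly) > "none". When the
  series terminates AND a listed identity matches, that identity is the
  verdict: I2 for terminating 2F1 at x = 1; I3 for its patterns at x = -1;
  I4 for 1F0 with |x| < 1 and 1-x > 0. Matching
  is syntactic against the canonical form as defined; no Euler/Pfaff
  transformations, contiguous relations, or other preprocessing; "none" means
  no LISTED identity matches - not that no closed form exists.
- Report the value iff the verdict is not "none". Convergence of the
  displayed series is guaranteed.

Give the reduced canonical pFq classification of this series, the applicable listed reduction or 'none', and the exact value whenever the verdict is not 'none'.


With C = 1: the canonical form is 2F1(1, 1; 2; \frac{3}{7}). Verdict: logarithm (I6) matches (the logarithm: parameters (1,1;2), x = \frac{3}{7}). Hence: \left(-\frac{7}{3}\right) \cdot \ln\left(\frac{4}{7}\right).

Structural cue: x = \frac{3}{7} and the lower running product (C = 1) is a rising factorial.
Term ratio: r(k) = \frac{3}{7} * (k+1) (k+1) / [(k+2) (k+1)] - rational in k, leading ratio \frac{3}{7}; with t_0 = 1, classification follows.


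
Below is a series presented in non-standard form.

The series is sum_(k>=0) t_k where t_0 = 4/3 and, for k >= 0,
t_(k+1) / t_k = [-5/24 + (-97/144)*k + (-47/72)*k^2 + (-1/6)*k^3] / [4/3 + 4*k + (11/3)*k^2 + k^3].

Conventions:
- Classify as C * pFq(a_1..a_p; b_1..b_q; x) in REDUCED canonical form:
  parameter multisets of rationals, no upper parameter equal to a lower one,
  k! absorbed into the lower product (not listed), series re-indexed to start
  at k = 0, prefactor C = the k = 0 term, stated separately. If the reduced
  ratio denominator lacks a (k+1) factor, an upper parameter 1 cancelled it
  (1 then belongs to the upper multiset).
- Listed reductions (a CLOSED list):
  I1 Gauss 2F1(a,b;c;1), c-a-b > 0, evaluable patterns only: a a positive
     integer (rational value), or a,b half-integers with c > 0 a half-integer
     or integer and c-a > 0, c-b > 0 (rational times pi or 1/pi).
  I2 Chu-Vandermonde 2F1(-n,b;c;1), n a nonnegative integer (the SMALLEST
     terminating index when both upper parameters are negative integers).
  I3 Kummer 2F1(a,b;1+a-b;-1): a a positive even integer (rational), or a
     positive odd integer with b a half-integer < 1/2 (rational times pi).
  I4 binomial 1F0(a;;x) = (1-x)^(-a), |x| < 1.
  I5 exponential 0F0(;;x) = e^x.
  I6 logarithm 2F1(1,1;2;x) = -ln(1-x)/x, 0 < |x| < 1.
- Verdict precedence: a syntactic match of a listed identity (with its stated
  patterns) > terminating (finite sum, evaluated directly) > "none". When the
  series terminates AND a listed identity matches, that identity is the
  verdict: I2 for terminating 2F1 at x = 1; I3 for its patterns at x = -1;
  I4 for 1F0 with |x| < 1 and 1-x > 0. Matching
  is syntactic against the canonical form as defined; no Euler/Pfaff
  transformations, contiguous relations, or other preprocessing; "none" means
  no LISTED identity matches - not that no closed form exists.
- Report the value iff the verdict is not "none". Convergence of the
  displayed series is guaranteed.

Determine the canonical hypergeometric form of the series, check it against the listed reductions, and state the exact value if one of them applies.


x = -1/6 here; the reduced form reads 2F1, upper {3/4, 5/2}, lower {2}, C = 4/3. Verdict: no listed reduction: x = -1/6 and upper {3/4, 5/2} fail every I1-I6 pattern.

Key observation: from the first term 4/3: the ratio is unreduced: k + 2/3 divides both sides (prefactor 4/3).
Term ratio: r(k) = (-1/6) * (k+3/4) (k+5/2) / [(k+2) (k+1)] ; factor over Q: parameters, x = (-1/6), and C = 4/3.


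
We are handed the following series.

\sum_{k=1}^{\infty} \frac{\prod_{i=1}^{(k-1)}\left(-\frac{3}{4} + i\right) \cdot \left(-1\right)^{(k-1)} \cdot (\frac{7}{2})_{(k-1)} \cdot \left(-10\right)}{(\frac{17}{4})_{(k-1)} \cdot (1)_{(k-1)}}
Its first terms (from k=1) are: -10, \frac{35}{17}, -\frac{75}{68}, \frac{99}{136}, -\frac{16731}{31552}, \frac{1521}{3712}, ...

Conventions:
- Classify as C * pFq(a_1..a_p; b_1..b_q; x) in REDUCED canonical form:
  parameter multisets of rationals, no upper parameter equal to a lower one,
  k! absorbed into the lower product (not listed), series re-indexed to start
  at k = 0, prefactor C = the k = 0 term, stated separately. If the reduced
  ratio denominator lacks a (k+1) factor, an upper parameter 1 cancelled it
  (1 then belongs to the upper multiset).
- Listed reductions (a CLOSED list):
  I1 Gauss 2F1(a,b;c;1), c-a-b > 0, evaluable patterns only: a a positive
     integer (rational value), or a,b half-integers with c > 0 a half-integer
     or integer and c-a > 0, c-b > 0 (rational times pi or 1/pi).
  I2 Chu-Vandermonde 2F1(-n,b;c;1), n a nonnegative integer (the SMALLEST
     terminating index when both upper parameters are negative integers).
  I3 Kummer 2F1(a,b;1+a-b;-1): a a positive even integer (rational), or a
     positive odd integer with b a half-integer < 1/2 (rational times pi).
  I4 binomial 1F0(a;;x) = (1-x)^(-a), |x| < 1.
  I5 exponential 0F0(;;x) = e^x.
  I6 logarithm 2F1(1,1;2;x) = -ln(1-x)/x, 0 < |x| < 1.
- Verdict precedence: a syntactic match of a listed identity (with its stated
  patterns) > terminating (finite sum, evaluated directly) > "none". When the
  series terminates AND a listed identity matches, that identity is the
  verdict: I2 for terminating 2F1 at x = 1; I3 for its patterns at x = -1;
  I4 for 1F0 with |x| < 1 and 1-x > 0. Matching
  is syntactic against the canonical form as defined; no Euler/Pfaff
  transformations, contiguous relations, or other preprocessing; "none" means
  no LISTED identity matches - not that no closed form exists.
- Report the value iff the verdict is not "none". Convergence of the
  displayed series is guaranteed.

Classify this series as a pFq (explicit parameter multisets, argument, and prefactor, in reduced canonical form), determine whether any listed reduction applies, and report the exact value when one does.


This is -10 * 2F1(\frac{1}{4}, \frac{7}{2}; \frac{17}{4}; -1) in reduced canonical form. Verdict: none here - no I1-I6 shape fits x = -1 with lower {\frac{17}{4}}.

Key step: t_0 = -10 here, and the running product (C = -10) telescopes to a rising factorial.
Step ratio: r(k) = -1 * (k+\frac{1}{4}) (k+\frac{7}{2}) / [(k+\frac{17}{4}) (k+1)] - poly over poly, x = -1 from leading terms; C = -10 at k = 0.


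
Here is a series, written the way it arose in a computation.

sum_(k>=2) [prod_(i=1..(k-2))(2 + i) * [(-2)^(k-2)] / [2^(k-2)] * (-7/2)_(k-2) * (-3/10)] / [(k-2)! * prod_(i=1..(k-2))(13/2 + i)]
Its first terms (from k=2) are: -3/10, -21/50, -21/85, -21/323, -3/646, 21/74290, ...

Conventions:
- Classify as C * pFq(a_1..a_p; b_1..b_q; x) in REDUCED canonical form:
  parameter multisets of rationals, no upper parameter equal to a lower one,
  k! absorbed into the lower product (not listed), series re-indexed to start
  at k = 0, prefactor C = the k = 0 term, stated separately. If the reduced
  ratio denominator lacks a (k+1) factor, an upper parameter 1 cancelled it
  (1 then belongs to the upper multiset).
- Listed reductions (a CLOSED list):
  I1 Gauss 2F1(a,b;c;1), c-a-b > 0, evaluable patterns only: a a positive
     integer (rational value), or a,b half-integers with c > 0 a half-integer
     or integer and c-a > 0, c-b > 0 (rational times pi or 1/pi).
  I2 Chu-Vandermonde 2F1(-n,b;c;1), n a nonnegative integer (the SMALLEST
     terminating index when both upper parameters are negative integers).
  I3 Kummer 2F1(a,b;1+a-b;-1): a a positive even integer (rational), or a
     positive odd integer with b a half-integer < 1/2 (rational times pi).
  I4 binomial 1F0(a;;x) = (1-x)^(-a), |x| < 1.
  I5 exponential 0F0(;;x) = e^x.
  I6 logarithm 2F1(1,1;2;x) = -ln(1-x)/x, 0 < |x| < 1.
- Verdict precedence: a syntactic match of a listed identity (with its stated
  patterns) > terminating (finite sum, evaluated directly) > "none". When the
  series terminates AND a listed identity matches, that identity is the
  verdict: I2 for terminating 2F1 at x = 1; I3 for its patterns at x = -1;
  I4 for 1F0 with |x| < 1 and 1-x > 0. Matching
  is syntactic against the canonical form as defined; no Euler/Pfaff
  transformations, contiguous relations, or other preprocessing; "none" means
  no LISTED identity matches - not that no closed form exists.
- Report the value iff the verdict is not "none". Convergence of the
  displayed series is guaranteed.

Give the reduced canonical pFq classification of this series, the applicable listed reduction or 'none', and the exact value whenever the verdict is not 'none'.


Classification (C = -3/10): 2F1 with upper {-7/2, 3}, lower {15/2}, argument x = -1. Verdict: Kummer (I3) fires (x = -1; c = 15/2 equals 1+a-b for upper {-7/2, 3}: listed pattern). Its exact value is (-27027/81920) * pi.

Key step: from the first term -3/10: the running product (C = -3/10, x = -1) telescopes to a rising factorial.
Step ratio: r(k) = (-1) * (k-7/2) (k+3) / [(k+15/2) (k+1)] - rational in k. x = (-1); t_0 = -3/10; negate the roots.


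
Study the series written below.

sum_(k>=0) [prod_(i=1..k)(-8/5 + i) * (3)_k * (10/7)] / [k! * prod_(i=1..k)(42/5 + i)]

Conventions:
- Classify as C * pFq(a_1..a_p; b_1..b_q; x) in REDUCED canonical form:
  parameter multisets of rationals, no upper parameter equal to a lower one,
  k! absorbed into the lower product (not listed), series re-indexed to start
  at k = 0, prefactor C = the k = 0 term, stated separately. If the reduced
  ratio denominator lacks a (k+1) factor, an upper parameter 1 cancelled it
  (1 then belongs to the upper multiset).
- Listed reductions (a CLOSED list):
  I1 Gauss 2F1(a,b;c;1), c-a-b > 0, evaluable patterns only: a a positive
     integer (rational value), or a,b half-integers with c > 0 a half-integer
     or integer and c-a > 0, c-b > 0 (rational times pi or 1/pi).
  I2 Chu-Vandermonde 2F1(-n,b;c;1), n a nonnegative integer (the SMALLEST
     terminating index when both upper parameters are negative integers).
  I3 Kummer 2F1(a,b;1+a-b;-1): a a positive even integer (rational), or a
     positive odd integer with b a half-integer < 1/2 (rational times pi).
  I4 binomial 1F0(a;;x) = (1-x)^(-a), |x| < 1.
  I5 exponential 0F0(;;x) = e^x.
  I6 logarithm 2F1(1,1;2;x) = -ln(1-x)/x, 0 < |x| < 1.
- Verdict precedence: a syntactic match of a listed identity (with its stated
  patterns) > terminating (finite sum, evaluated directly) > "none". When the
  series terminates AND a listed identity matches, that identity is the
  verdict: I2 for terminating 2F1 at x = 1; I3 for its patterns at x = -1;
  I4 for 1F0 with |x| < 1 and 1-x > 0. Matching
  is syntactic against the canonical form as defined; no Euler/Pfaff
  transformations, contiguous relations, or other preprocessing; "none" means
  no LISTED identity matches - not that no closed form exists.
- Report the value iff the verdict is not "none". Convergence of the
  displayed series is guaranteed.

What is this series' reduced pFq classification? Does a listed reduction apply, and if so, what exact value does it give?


This is 10/7 * 2F1(-3/5, 3; 47/5; 1) in reduced canonical form. Verdict (x = 1): the Gauss summation I1 applies (x = 1: the Gamma ratio telescopes since c-a-b = 7 > 0 and a = 3 in Z>0). Value: 592/525.

First insight: t_0 = 10/7 here, and the running product (prefactor 10/7) telescopes to a rising factorial.
Adjacent-term ratio: r(k) = 1 * (k-3/5) (k+3) / [(k+47/5) (k+1)] ; factor over Q: parameters, x = 1, and C = 10/7.


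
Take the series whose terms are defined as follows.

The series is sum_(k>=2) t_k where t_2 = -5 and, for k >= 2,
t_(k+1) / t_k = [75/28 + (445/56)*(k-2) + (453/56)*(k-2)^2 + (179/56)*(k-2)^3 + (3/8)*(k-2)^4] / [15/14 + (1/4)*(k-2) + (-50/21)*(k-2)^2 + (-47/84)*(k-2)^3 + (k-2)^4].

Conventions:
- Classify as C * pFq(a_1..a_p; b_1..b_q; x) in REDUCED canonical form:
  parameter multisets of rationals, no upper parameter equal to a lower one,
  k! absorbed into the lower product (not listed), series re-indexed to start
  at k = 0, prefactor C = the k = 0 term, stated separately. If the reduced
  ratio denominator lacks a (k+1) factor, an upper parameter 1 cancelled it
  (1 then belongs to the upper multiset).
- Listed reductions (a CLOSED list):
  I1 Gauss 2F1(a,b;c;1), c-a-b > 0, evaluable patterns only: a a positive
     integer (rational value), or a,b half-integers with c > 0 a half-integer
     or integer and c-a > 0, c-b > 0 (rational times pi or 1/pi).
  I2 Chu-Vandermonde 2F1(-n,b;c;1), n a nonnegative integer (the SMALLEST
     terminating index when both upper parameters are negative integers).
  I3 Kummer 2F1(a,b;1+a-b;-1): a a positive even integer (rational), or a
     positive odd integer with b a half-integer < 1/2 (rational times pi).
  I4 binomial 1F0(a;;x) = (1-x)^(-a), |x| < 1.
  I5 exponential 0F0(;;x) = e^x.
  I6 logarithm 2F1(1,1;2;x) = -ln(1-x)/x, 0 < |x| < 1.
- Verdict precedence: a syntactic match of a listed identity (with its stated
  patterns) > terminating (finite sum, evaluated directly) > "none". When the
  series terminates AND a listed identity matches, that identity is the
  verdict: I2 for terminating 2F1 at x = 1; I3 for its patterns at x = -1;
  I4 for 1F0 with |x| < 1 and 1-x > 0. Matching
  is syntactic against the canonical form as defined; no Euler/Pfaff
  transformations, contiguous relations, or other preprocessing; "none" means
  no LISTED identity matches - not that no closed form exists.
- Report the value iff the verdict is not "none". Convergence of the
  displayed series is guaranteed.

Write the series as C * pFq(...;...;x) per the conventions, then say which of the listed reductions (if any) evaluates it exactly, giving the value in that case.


Key step: x = (3/8) and the expanded ratio factors over Q; C = -5, x = 3/8, roots give parameters.
Ratio: r(k) = (3/8) * (k+1) (k+5/3) (k+5) / [(k-5/3) (k-3/4) (k+1)] - poly over poly, x = (3/8) from leading terms; C = -5 at k = 0.

The series (x = 3/8) is 3F2: upper {1, 5/3, 5}, lower {-5/3, -3/4}, prefactor -5. Verdict: none. A 3F2 with upper {1, 5/3, 5} fits none of I1-I6 at x = 3/8; the sum runs forever.


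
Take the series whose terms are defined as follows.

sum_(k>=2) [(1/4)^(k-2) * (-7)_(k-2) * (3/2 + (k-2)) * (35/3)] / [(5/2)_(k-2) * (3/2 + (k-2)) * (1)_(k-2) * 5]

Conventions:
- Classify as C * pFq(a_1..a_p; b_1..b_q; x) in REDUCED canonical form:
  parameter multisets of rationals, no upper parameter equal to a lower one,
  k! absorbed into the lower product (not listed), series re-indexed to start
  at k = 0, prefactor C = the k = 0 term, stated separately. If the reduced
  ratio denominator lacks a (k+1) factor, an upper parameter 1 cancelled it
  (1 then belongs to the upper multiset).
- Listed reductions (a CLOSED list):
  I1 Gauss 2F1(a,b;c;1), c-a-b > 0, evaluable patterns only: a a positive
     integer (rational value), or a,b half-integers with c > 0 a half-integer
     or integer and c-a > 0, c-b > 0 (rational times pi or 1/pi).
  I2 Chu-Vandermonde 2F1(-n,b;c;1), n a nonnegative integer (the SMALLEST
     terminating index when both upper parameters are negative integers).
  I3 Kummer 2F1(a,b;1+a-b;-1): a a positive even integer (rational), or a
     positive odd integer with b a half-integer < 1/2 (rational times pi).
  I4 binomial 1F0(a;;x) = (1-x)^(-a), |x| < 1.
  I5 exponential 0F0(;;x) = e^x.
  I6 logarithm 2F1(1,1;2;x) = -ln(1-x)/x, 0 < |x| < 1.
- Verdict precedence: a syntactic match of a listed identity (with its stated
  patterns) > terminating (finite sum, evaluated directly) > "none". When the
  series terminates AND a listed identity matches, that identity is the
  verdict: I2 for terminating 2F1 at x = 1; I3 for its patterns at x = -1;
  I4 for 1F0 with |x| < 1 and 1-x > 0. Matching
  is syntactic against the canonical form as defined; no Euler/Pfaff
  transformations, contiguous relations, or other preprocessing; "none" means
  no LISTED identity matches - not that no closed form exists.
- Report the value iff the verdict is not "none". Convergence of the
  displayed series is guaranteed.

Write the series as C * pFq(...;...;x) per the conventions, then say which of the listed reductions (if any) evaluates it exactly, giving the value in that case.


Reduced: x = 1/4, 1F1, upper = {-7}, lower = {5/2}, C = 7/3. Verdict: terminating - upper parameter -7 makes this a finite sum (last index 7), evaluated exactly. Hence: 214035859/210038400.

First insight: t_0 = 7/3 here, and the constant factors (C = 7/3, x = 1/4) combine into one prefactor.
Step ratio: r(k) = (1/4) * (k-7) / [(k+5/2) (k+1)] - rational in k. x = (1/4); t_0 = 7/3; negate the roots.


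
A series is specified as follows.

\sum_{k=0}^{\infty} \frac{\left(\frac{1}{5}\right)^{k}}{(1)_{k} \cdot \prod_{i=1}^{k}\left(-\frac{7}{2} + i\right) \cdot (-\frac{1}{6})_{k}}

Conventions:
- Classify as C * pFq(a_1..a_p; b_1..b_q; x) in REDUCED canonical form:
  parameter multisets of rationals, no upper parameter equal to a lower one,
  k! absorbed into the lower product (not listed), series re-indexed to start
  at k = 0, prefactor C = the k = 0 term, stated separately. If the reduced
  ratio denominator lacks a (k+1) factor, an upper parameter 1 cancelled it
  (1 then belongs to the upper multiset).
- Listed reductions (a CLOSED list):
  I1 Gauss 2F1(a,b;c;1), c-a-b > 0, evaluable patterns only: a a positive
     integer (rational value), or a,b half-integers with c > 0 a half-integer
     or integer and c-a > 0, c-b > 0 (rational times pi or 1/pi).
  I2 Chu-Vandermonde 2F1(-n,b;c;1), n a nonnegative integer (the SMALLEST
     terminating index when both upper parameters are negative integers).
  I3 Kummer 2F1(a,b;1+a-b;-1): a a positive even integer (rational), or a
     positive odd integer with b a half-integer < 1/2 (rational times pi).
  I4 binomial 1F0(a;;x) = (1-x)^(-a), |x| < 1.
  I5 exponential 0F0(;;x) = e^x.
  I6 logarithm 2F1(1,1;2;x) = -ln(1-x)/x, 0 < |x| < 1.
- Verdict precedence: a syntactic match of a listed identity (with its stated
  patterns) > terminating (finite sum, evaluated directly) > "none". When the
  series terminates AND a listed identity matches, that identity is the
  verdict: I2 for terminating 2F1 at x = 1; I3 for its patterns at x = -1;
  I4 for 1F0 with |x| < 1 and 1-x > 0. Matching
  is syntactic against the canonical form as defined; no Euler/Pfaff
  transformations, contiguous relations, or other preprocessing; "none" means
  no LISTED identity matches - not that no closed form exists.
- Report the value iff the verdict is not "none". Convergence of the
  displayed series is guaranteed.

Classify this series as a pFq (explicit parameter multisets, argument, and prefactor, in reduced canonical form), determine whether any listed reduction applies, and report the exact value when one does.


The series (x = \frac{1}{5}) is 0F2: upper {-}, lower {-\frac{5}{2}, -\frac{1}{6}}, prefactor 1. Verdict: none here - no I1-I6 shape fits x = \frac{1}{5} with lower {-\frac{5}{2}, -\frac{1}{6}}.

Key step: t_0 being 1, the lower running product (prefactor 1) is a rising factorial.
Term ratio: r(k) = \frac{1}{5} * 1 / [(k-\frac{5}{2}) (k-\frac{1}{6}) (k+1)] - poly over poly, x = \frac{1}{5} from leading terms; C = 1 at k = 0.


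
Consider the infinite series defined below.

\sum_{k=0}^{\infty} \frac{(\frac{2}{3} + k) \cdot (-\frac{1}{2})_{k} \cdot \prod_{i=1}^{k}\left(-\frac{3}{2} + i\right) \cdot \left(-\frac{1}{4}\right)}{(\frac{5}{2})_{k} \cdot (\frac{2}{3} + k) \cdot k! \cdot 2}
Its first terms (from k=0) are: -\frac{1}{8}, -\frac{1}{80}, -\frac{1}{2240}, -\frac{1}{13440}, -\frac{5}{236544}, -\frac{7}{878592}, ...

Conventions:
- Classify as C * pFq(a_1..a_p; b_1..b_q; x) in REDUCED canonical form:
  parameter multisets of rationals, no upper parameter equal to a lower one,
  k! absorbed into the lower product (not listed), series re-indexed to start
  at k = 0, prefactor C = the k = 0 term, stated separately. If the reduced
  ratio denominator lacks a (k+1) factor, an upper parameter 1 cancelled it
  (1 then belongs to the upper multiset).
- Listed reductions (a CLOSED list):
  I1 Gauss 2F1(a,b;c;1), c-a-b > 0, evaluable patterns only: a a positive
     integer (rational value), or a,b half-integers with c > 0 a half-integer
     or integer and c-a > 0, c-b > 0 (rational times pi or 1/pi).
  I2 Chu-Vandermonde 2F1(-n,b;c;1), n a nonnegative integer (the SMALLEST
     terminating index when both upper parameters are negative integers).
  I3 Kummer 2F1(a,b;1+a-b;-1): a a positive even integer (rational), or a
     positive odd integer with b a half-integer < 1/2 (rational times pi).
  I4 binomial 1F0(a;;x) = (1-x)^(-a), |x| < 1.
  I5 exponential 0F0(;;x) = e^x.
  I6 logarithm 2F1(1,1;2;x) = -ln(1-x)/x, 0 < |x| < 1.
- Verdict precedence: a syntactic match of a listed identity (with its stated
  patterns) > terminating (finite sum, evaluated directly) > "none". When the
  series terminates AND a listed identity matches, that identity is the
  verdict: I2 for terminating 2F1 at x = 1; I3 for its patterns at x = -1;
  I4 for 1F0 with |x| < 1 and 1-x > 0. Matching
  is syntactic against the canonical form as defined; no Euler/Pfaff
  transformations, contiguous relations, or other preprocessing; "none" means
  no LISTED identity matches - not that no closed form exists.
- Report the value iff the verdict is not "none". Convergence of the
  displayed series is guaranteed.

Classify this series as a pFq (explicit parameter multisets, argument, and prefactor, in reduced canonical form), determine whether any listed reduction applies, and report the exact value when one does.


Key step: t_0 = -\frac{1}{8} here, and the running product (prefactor -1/8) telescopes to a rising factorial.
Consecutive-term ratio: r(k) = 1 * (k-\frac{1}{2}) (k-\frac{1}{2}) / [(k+\frac{5}{2}) (k+1)] - rational in k, leading ratio 1; with t_0 = -\frac{1}{8}, classification follows.

This is -\frac{1}{8} * 2F1(-\frac{1}{2}, -\frac{1}{2}; \frac{5}{2}; 1) in reduced canonical form. Verdict: the half-integer Gauss pattern (I1) applies (x = 1; upper {-\frac{1}{2}, -\frac{1}{2}} half-integers, c = \frac{5}{2} in the evaluable pattern). Value: \left(-\frac{45}{1024}\right) \cdot \pi.
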